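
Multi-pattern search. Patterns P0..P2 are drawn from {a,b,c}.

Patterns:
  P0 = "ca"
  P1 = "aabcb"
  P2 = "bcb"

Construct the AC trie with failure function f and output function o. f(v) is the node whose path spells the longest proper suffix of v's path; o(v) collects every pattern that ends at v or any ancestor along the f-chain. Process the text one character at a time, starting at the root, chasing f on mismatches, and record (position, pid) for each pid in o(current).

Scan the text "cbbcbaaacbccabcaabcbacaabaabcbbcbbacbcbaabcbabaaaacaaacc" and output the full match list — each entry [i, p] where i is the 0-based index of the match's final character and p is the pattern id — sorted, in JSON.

Build:
Trie nodes:
  0='ε' goto a→3 b→8 c→1
  1='c' goto a→2
  2='ca' goto ·  ←P0
  3='a' goto a→4
  4='aa' goto b→5
  5='aab' goto c→6
  6='aabc' goto b→7
  7='aabcb' goto ·  ←P1
  8='b' goto c→9
  9='bc' goto b→10
  10='bcb' goto ·  ←P2

Failure links (BFS by depth):
  fail(1) 'c': from fail(0)=0 chase 'c': 0 ⇒ 0;  out=∅∪out(0)=∅
  fail(3) 'a': from fail(0)=0 chase 'a': 0 ⇒ 0;  out=∅∪out(0)=∅
  fail(8) 'b': from fail(0)=0 chase 'b': 0 ⇒ 0;  out=∅∪out(0)=∅
  fail(2) 'ca': from fail(1)=0 chase 'a': 0 ⇒ 3;  out={0}∪out(3)={0}
  fail(4) 'aa': from fail(3)=0 chase 'a': 0 ⇒ 3;  out=∅∪out(3)=∅
  fail(9) 'bc': from fail(8)=0 chase 'c': 0 ⇒ 1;  out=∅∪out(1)=∅
  fail(5) 'aab': from fail(4)=3 chase 'b': 3→0 ⇒ 8;  out=∅∪out(8)=∅
  fail(10) 'bcb': from fail(9)=1 chase 'b': 1→0 ⇒ 8;  out={2}∪out(8)={2}
  fail(6) 'aabc': from fail(5)=8 chase 'c': 8 ⇒ 9;  out=∅∪out(9)=∅
  fail(7) 'aabcb': from fail(6)=9 chase 'b': 9 ⇒ 10;  out={1}∪out(10)={1,2}

Text stream:
[0] read 'c'  n0⇒n1
[1] read 'b'  n1⇒n8 ·f
[2] read 'b'  n8⇒n8 ·f
[3] read 'c'  n8⇒n9
[4] read 'b'  n9⇒n10  ** P2@[2:4]
[5] read 'a'  n10⇒n3 ·f
[6] read 'a'  n3⇒n4
[7] read 'a'  n4⇒n4 ·f
[8] read 'c'  n4⇒n1 ·f
[9] read 'b'  n1⇒n8 ·f
[10] read 'c'  n8⇒n9
[11] read 'c'  n9⇒n1 ·f
[12] read 'a'  n1⇒n2  ** P0@[11:12]
[13] read 'b'  n2⇒n8 ·f
[14] read 'c'  n8⇒n9
[15] read 'a'  n9⇒n2 ·f  ** P0@[14:15]
[16] read 'a'  n2⇒n4 ·f
[17] read 'b'  n4⇒n5
[18] read 'c'  n5⇒n6
[19] read 'b'  n6⇒n7  ** P1@[15:19],P2@[17:19]
[20] read 'a'  n7⇒n3 ·f
[21] read 'c'  n3⇒n1 ·f
[22] read 'a'  n1⇒n2  ** P0@[21:22]
[23] read 'a'  n2⇒n4 ·f
[24] read 'b'  n4⇒n5
[25] read 'a'  n5⇒n3 ·f
[26] read 'a'  n3⇒n4
[27] read 'b'  n4⇒n5
[28] read 'c'  n5⇒n6
[29] read 'b'  n6⇒n7  ** P1@[25:29],P2@[27:29]
[30] read 'b'  n7⇒n8 ·f
[31] read 'c'  n8⇒n9
[32] read 'b'  n9⇒n10  ** P2@[30:32]
[33] read 'b'  n10⇒n8 ·f
[34] read 'a'  n8⇒n3 ·f
[35] read 'c'  n3⇒n1 ·f
[36] read 'b'  n1⇒n8 ·f
[37] read 'c'  n8⇒n9
[38] read 'b'  n9⇒n10  ** P2@[36:38]
[39] read 'a'  n10⇒n3 ·f
[40] read 'a'  n3⇒n4
[41] read 'b'  n4⇒n5
[42] read 'c'  n5⇒n6
[43] read 'b'  n6⇒n7  ** P1@[39:43],P2@[41:43]
[44] read 'a'  n7⇒n3 ·f
[45] read 'b'  n3⇒n8 ·f
[46] read 'a'  n8⇒n3 ·f
[47] read 'a'  n3⇒n4
[48] read 'a'  n4⇒n4 ·f
[49] read 'a'  n4⇒n4 ·f
[50] read 'c'  n4⇒n1 ·f
[51] read 'a'  n1⇒n2  ** P0@[50:51]
[52] read 'a'  n2⇒n4 ·f
[53] read 'a'  n4⇒n4 ·f
[54] read 'c'  n4⇒n1 ·f
[55] read 'c'  n1⇒n1 ·f

All matches (sorted): [[4,2],[12,0],[15,0],[19,1],[19,2],[22,0],[29,1],[29,2],[32,2],[38,2],[43,1],[43,2],[51,0]]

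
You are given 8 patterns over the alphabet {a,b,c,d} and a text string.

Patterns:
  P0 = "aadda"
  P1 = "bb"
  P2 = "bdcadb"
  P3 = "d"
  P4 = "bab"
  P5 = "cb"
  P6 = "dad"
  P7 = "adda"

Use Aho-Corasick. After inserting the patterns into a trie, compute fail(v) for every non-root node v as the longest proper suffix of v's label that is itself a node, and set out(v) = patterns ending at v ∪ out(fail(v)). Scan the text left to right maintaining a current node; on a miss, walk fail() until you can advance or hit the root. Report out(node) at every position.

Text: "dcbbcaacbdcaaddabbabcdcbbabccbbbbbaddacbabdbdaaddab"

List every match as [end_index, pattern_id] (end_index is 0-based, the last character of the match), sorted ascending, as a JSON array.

Build:
Trie (insert patterns):
  n0 'ε': a→1 b→6 c→16 d→13
  n1 'a': a→2 d→20
  n2 'aa': d→3
  n3 'aad': d→4
  n4 'aadd': a→5
  n5 'aadda': ·  [P0 ends]
  n6 'b': a→14 b→7 d→8
  n7 'bb': ·  [P1 ends]
  n8 'bd': c→9
  n9 'bdc': a→10
  n10 'bdca': d→11
  n11 'bdcad': b→12
  n12 'bdcadb': ·  [P2 ends]
  n13 'd': a→18  [P3 ends]
  n14 'ba': b→15
  n15 'bab': ·  [P4 ends]
  n16 'c': b→17
  n17 'cb': ·  [P5 ends]
  n18 'da': d→19
  n19 'dad': ·  [P6 ends]
  n20 'ad': d→21
  n21 'add': a→22
  n22 'adda': ·  [P7 ends]

BFS fail/out derivation:
  fail(1) 'a': from fail(0)=0 chase 'a': 0 ⇒ 0;  out=∅∪out(0)=∅
  fail(6) 'b': from fail(0)=0 chase 'b': 0 ⇒ 0;  out=∅∪out(0)=∅
  fail(13) 'd': from fail(0)=0 chase 'd': 0 ⇒ 0;  out={3}∪out(0)={3}
  fail(16) 'c': from fail(0)=0 chase 'c': 0 ⇒ 0;  out=∅∪out(0)=∅
  fail(2) 'aa': from fail(1)=0 chase 'a': 0 ⇒ 1;  out=∅∪out(1)=∅
  fail(7) 'bb': from fail(6)=0 chase 'b': 0 ⇒ 6;  out={1}∪out(6)={1}
  fail(8) 'bd': from fail(6)=0 chase 'd': 0 ⇒ 13;  out=∅∪out(13)={3}
  fail(14) 'ba': from fail(6)=0 chase 'a': 0 ⇒ 1;  out=∅∪out(1)=∅
  fail(17) 'cb': from fail(16)=0 chase 'b': 0 ⇒ 6;  out={5}∪out(6)={5}
  fail(18) 'da': from fail(13)=0 chase 'a': 0 ⇒ 1;  out=∅∪out(1)=∅
  fail(20) 'ad': from fail(1)=0 chase 'd': 0 ⇒ 13;  out=∅∪out(13)={3}
  fail(3) 'aad': from fail(2)=1 chase 'd': 1 ⇒ 20;  out=∅∪out(20)={3}
  fail(9) 'bdc': from fail(8)=13 chase 'c': 13→0 ⇒ 16;  out=∅∪out(16)=∅
  fail(15) 'bab': from fail(14)=1 chase 'b': 1→0 ⇒ 6;  out={4}∪out(6)={4}
  fail(19) 'dad': from fail(18)=1 chase 'd': 1 ⇒ 20;  out={6}∪out(20)={3,6}
  fail(21) 'add': from fail(20)=13 chase 'd': 13→0 ⇒ 13;  out=∅∪out(13)={3}
  fail(4) 'aadd': from fail(3)=20 chase 'd': 20 ⇒ 21;  out=∅∪out(21)={3}
  fail(10) 'bdca': from fail(9)=16 chase 'a': 16→0 ⇒ 1;  out=∅∪out(1)=∅
  fail(22) 'adda': from fail(21)=13 chase 'a': 13 ⇒ 18;  out={7}∪out(18)={7}
  fail(5) 'aadda': from fail(4)=21 chase 'a': 21 ⇒ 22;  out={0}∪out(22)={0,7}
  fail(11) 'bdcad': from fail(10)=1 chase 'd': 1 ⇒ 20;  out=∅∪out(20)={3}
  fail(12) 'bdcadb': from fail(11)=20 chase 'b': 20→13→0 ⇒ 6;  out={2}∪out(6)={2}

Run:
pos 0 'd': at 13  ** P3@[0:0]
pos 1 'c': at 16 (via fail)
pos 2 'b': at 17  ** P5@[1:2]
pos 3 'b': at 7 (via fail)  ** P1@[2:3]
pos 4 'c': at 16 (via fail)
pos 5 'a': at 1 (via fail)
pos 6 'a': at 2
pos 7 'c': at 16 (via fail)
pos 8 'b': at 17  ** P5@[7:8]
pos 9 'd': at 8 (via fail)  ** P3@[9:9]
pos 10 'c': at 9
pos 11 'a': at 10
pos 12 'a': at 2 (via fail)
pos 13 'd': at 3  ** P3@[13:13]
pos 14 'd': at 4  ** P3@[14:14]
pos 15 'a': at 5  ** P0@[11:15],P7@[12:15]
pos 16 'b': at 6 (via fail)
pos 17 'b': at 7  ** P1@[16:17]
pos 18 'a': at 14 (via fail)
pos 19 'b': at 15  ** P4@[17:19]
pos 20 'c': at 16 (via fail)
pos 21 'd': at 13 (via fail)  ** P3@[21:21]
pos 22 'c': at 16 (via fail)
pos 23 'b': at 17  ** P5@[22:23]
pos 24 'b': at 7 (via fail)  ** P1@[23:24]
pos 25 'a': at 14 (via fail)
pos 26 'b': at 15  ** P4@[24:26]
pos 27 'c': at 16 (via fail)
pos 28 'c': at 16 (via fail)
pos 29 'b': at 17  ** P5@[28:29]
pos 30 'b': at 7 (via fail)  ** P1@[29:30]
pos 31 'b': at 7 (via fail)  ** P1@[30:31]
pos 32 'b': at 7 (via fail)  ** P1@[31:32]
pos 33 'b': at 7 (via fail)  ** P1@[32:33]
pos 34 'a': at 14 (via fail)
pos 35 'd': at 20 (via fail)  ** P3@[35:35]
pos 36 'd': at 21  ** P3@[36:36]
pos 37 'a': at 22  ** P7@[34:37]
pos 38 'c': at 16 (via fail)
pos 39 'b': at 17  ** P5@[38:39]
pos 40 'a': at 14 (via fail)
pos 41 'b': at 15  ** P4@[39:41]
pos 42 'd': at 8 (via fail)  ** P3@[42:42]
pos 43 'b': at 6 (via fail)
pos 44 'd': at 8  ** P3@[44:44]
pos 45 'a': at 18 (via fail)
pos 46 'a': at 2 (via fail)
pos 47 'd': at 3  ** P3@[47:47]
pos 48 'd': at 4  ** P3@[48:48]
pos 49 'a': at 5  ** P0@[45:49],P7@[46:49]
pos 50 'b': at 6 (via fail)

All matches (sorted): [[0,3],[2,5],[3,1],[8,5],[9,3],[13,3],[14,3],[15,0],[15,7],[17,1],[19,4],[21,3],[23,5],[24,1],[26,4],[29,5],[30,1],[31,1],[32,1],[33,1],[35,3],[36,3],[37,7],[39,5],[41,4],[42,3],[44,3],[47,3],[48,3],[49,0],[49,7]]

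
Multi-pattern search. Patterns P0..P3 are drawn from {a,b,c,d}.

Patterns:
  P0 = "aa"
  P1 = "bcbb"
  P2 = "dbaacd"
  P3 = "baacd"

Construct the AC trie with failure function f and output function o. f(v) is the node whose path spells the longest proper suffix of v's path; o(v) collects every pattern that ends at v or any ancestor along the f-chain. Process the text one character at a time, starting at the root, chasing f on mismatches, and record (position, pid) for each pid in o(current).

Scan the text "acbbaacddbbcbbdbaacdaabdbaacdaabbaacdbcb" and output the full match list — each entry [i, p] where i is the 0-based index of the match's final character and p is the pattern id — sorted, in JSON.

Build automaton:
Trie nodes:
  n0 'ε': a→1 b→3 d→7
  n1 'a': a→2
  n2 'aa': ·  [P0 ends]
  n3 'b': a→13 c→4
  n4 'bc': b→5
  n5 'bcb': b→6
  n6 'bcbb': ·  [P1 ends]
  n7 'd': b→8
  n8 'db': a→9
  n9 'dba': a→10
  n10 'dbaa': c→11
  n11 'dbaac': d→12
  n12 'dbaacd': ·  [P2 ends]
  n13 'ba': a→14
  n14 'baa': c→15
  n15 'baac': d→16
  n16 'baacd': ·  [P3 ends]

BFS fail/out derivation:
  n1('a'): parent n0 fail=0; on 'a' 0 → fail=0;  out ∅∪∅=∅
  n3('b'): parent n0 fail=0; on 'b' 0 → fail=0;  out ∅∪∅=∅
  n7('d'): parent n0 fail=0; on 'd' 0 → fail=0;  out ∅∪∅=∅
  n2('aa'): parent n1 fail=0; on 'a' 0 → fail=1;  out {0}∪∅={0}
  n4('bc'): parent n3 fail=0; on 'c' 0 → fail=0;  out ∅∪∅=∅
  n8('db'): parent n7 fail=0; on 'b' 0 → fail=3;  out ∅∪∅=∅
  n13('ba'): parent n3 fail=0; on 'a' 0 → fail=1;  out ∅∪∅=∅
  n5('bcb'): parent n4 fail=0; on 'b' 0 → fail=3;  out ∅∪∅=∅
  n9('dba'): parent n8 fail=3; on 'a' 3 → fail=13;  out ∅∪∅=∅
  n14('baa'): parent n13 fail=1; on 'a' 1 → fail=2;  out ∅∪{0}={0}
  n6('bcbb'): parent n5 fail=3; on 'b' 3→0 → fail=3;  out {1}∪∅={1}
  n10('dbaa'): parent n9 fail=13; on 'a' 13 → fail=14;  out ∅∪{0}={0}
  n15('baac'): parent n14 fail=2; on 'c' 2→1→0 → fail=0;  out ∅∪∅=∅
  n11('dbaac'): parent n10 fail=14; on 'c' 14 → fail=15;  out ∅∪∅=∅
  n16('baacd'): parent n15 fail=0; on 'd' 0 → fail=7;  out {3}∪∅={3}
  n12('dbaacd'): parent n11 fail=15; on 'd' 15 → fail=16;  out {2}∪{3}={2,3}

Text stream:
pos 0 'a': at 1
pos 1 'c': at 0 ·f
pos 2 'b': at 3
pos 3 'b': at 3 ·f
pos 4 'a': at 13
pos 5 'a': at 14  → match P0@[4:5]
pos 6 'c': at 15
pos 7 'd': at 16  → match P3@[3:7]
pos 8 'd': at 7 ·f
pos 9 'b': at 8
pos 10 'b': at 3 ·f
pos 11 'c': at 4
pos 12 'b': at 5
pos 13 'b': at 6  → match P1@[10:13]
pos 14 'd': at 7 ·f
pos 15 'b': at 8
pos 16 'a': at 9
pos 17 'a': at 10  → match P0@[16:17]
pos 18 'c': at 11
pos 19 'd': at 12  → match P2@[14:19],P3@[15:19]
pos 20 'a': at 1 ·f
pos 21 'a': at 2  → match P0@[20:21]
pos 22 'b': at 3 ·f
pos 23 'd': at 7 ·f
pos 24 'b': at 8
pos 25 'a': at 9
pos 26 'a': at 10  → match P0@[25:26]
pos 27 'c': at 11
pos 28 'd': at 12  → match P2@[23:28],P3@[24:28]
pos 29 'a': at 1 ·f
pos 30 'a': at 2  → match P0@[29:30]
pos 31 'b': at 3 ·f
pos 32 'b': at 3 ·f
pos 33 'a': at 13
pos 34 'a': at 14  → match P0@[33:34]
pos 35 'c': at 15
pos 36 'd': at 16  → match P3@[32:36]
pos 37 'b': at 8 ·f
pos 38 'c': at 4 ·f
pos 39 'b': at 5

Result: [[5,0],[7,3],[13,1],[17,0],[19,2],[19,3],[21,0],[26,0],[28,2],[28,3],[30,0],[34,0],[36,3]]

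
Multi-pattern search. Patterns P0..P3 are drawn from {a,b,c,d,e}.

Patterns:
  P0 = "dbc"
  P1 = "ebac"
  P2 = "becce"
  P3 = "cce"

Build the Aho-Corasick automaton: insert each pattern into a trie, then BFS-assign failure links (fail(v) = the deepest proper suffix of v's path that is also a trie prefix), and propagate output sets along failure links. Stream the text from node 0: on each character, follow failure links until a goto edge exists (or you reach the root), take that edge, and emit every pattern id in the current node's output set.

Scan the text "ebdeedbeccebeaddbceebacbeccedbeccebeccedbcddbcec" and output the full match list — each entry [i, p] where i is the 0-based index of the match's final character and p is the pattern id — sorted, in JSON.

Build:
Trie nodes:
  n0 'ε': b→8 c→13 d→1 e→4
  n1 'd': b→2
  n2 'db': c→3
  n3 'dbc': ·  [P0 ends]
  n4 'e': b→5
  n5 'eb': a→6
  n6 'eba': c→7
  n7 'ebac': ·  [P1 ends]
  n8 'b': e→9
  n9 'be': c→10
  n10 'bec': c→11
  n11 'becc': e→12
  n12 'becce': ·  [P2 ends]
  n13 'c': c→14
  n14 'cc': e→15
  n15 'cce': ·  [P3 ends]

Failure links (BFS by depth):
  fail(1) 'd': from fail(0)=0 chase 'd': 0 ⇒ 0;  out=∅∪out(0)=∅
  fail(4) 'e': from fail(0)=0 chase 'e': 0 ⇒ 0;  out=∅∪out(0)=∅
  fail(8) 'b': from fail(0)=0 chase 'b': 0 ⇒ 0;  out=∅∪out(0)=∅
  fail(13) 'c': from fail(0)=0 chase 'c': 0 ⇒ 0;  out=∅∪out(0)=∅
  fail(2) 'db': from fail(1)=0 chase 'b': 0 ⇒ 8;  out=∅∪out(8)=∅
  fail(5) 'eb': from fail(4)=0 chase 'b': 0 ⇒ 8;  out=∅∪out(8)=∅
  fail(9) 'be': from fail(8)=0 chase 'e': 0 ⇒ 4;  out=∅∪out(4)=∅
  fail(14) 'cc': from fail(13)=0 chase 'c': 0 ⇒ 13;  out=∅∪out(13)=∅
  fail(3) 'dbc': from fail(2)=8 chase 'c': 8→0 ⇒ 13;  out={0}∪out(13)={0}
  fail(6) 'eba': from fail(5)=8 chase 'a': 8→0 ⇒ 0;  out=∅∪out(0)=∅
  fail(10) 'bec': from fail(9)=4 chase 'c': 4→0 ⇒ 13;  out=∅∪out(13)=∅
  fail(15) 'cce': from fail(14)=13 chase 'e': 13→0 ⇒ 4;  out={3}∪out(4)={3}
  fail(7) 'ebac': from fail(6)=0 chase 'c': 0 ⇒ 13;  out={1}∪out(13)={1}
  fail(11) 'becc': from fail(10)=13 chase 'c': 13 ⇒ 14;  out=∅∪out(14)=∅
  fail(12) 'becce': from fail(11)=14 chase 'e': 14 ⇒ 15;  out={2}∪out(15)={2,3}

Text stream:
[0] read 'e'  n0⇒n4
[1] read 'b'  n4⇒n5
[2] read 'd'  n5⇒n1 (fail-walked)
[3] read 'e'  n1⇒n4 (fail-walked)
[4] read 'e'  n4⇒n4 (fail-walked)
[5] read 'd'  n4⇒n1 (fail-walked)
[6] read 'b'  n1⇒n2
[7] read 'e'  n2⇒n9 (fail-walked)
[8] read 'c'  n9⇒n10
[9] read 'c'  n10⇒n11
[10] read 'e'  n11⇒n12  emit P2@[6:10],P3@[8:10]
[11] read 'b'  n12⇒n5 (fail-walked)
[12] read 'e'  n5⇒n9 (fail-walked)
[13] read 'a'  n9⇒n0 (fail-walked)
[14] read 'd'  n0⇒n1
[15] read 'd'  n1⇒n1 (fail-walked)
[16] read 'b'  n1⇒n2
[17] read 'c'  n2⇒n3  emit P0@[15:17]
[18] read 'e'  n3⇒n4 (fail-walked)
[19] read 'e'  n4⇒n4 (fail-walked)
[20] read 'b'  n4⇒n5
[21] read 'a'  n5⇒n6
[22] read 'c'  n6⇒n7  emit P1@[19:22]
[23] read 'b'  n7⇒n8 (fail-walked)
[24] read 'e'  n8⇒n9
[25] read 'c'  n9⇒n10
[26] read 'c'  n10⇒n11
[27] read 'e'  n11⇒n12  emit P2@[23:27],P3@[25:27]
[28] read 'd'  n12⇒n1 (fail-walked)
[29] read 'b'  n1⇒n2
[30] read 'e'  n2⇒n9 (fail-walked)
[31] read 'c'  n9⇒n10
[32] read 'c'  n10⇒n11
[33] read 'e'  n11⇒n12  emit P2@[29:33],P3@[31:33]
[34] read 'b'  n12⇒n5 (fail-walked)
[35] read 'e'  n5⇒n9 (fail-walked)
[36] read 'c'  n9⇒n10
[37] read 'c'  n10⇒n11
[38] read 'e'  n11⇒n12  emit P2@[34:38],P3@[36:38]
[39] read 'd'  n12⇒n1 (fail-walked)
[40] read 'b'  n1⇒n2
[41] read 'c'  n2⇒n3  emit P0@[39:41]
[42] read 'd'  n3⇒n1 (fail-walked)
[43] read 'd'  n1⇒n1 (fail-walked)
[44] read 'b'  n1⇒n2
[45] read 'c'  n2⇒n3  emit P0@[43:45]
[46] read 'e'  n3⇒n4 (fail-walked)
[47] read 'c'  n4⇒n13 (fail-walked)

Matches: [[10,2],[10,3],[17,0],[22,1],[27,2],[27,3],[33,2],[33,3],[38,2],[38,3],[41,0],[45,0]]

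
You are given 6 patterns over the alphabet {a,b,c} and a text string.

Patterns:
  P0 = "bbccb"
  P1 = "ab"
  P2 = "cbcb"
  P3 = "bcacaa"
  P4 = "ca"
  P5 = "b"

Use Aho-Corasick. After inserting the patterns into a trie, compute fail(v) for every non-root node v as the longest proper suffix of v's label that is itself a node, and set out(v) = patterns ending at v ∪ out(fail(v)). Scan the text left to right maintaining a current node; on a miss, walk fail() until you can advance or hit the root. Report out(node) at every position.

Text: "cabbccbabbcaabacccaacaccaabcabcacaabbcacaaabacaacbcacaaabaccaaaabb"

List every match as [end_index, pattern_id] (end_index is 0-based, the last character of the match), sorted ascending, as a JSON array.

Build:
Trie (insert patterns):
  n0 'ε': a→6 b→1 c→8
  n1 'b': b→2 c→12  [P5 ends]
  n2 'bb': c→3
  n3 'bbc': c→4
  n4 'bbcc': b→5
  n5 'bbccb': ·  [P0 ends]
  n6 'a': b→7
  n7 'ab': ·  [P1 ends]
  n8 'c': a→17 b→9
  n9 'cb': c→10
  n10 'cbc': b→11
  n11 'cbcb': ·  [P2 ends]
  n12 'bc': a→13
  n13 'bca': c→14
  n14 'bcac': a→15
  n15 'bcaca': a→16
  n16 'bcacaa': ·  [P3 ends]
  n17 'ca': ·  [P4 ends]

Failure links (BFS by depth):
  fail(1) 'b': from fail(0)=0 chase 'b': 0 ⇒ 0;  out={5}∪out(0)={5}
  fail(6) 'a': from fail(0)=0 chase 'a': 0 ⇒ 0;  out=∅∪out(0)=∅
  fail(8) 'c': from fail(0)=0 chase 'c': 0 ⇒ 0;  out=∅∪out(0)=∅
  fail(2) 'bb': from fail(1)=0 chase 'b': 0 ⇒ 1;  out=∅∪out(1)={5}
  fail(7) 'ab': from fail(6)=0 chase 'b': 0 ⇒ 1;  out={1}∪out(1)={1,5}
  fail(9) 'cb': from fail(8)=0 chase 'b': 0 ⇒ 1;  out=∅∪out(1)={5}
  fail(12) 'bc': from fail(1)=0 chase 'c': 0 ⇒ 8;  out=∅∪out(8)=∅
  fail(17) 'ca': from fail(8)=0 chase 'a': 0 ⇒ 6;  out={4}∪out(6)={4}
  fail(3) 'bbc': from fail(2)=1 chase 'c': 1 ⇒ 12;  out=∅∪out(12)=∅
  fail(10) 'cbc': from fail(9)=1 chase 'c': 1 ⇒ 12;  out=∅∪out(12)=∅
  fail(13) 'bca': from fail(12)=8 chase 'a': 8 ⇒ 17;  out=∅∪out(17)={4}
  fail(4) 'bbcc': from fail(3)=12 chase 'c': 12→8→0 ⇒ 8;  out=∅∪out(8)=∅
  fail(11) 'cbcb': from fail(10)=12 chase 'b': 12→8 ⇒ 9;  out={2}∪out(9)={2,5}
  fail(14) 'bcac': from fail(13)=17 chase 'c': 17→6→0 ⇒ 8;  out=∅∪out(8)=∅
  fail(5) 'bbccb': from fail(4)=8 chase 'b': 8 ⇒ 9;  out={0}∪out(9)={0,5}
  fail(15) 'bcaca': from fail(14)=8 chase 'a': 8 ⇒ 17;  out=∅∪out(17)={4}
  fail(16) 'bcacaa': from fail(15)=17 chase 'a': 17→6→0 ⇒ 6;  out={3}∪out(6)={3}

Text stream:
pos 0 'c': at 8
pos 1 'a': at 17  → match P4@[0:1]
pos 2 'b': at 7 (via fail)  → match P1@[1:2],P5@[2:2]
pos 3 'b': at 2 (via fail)  → match P5@[3:3]
pos 4 'c': at 3
pos 5 'c': at 4
pos 6 'b': at 5  → match P0@[2:6],P5@[6:6]
pos 7 'a': at 6 (via fail)
pos 8 'b': at 7  → match P1@[7:8],P5@[8:8]
pos 9 'b': at 2 (via fail)  → match P5@[9:9]
pos 10 'c': at 3
pos 11 'a': at 13 (via fail)  → match P4@[10:11]
pos 12 'a': at 6 (via fail)
pos 13 'b': at 7  → match P1@[12:13],P5@[13:13]
pos 14 'a': at 6 (via fail)
pos 15 'c': at 8 (via fail)
pos 16 'c': at 8 (via fail)
pos 17 'c': at 8 (via fail)
pos 18 'a': at 17  → match P4@[17:18]
pos 19 'a': at 6 (via fail)
pos 20 'c': at 8 (via fail)
pos 21 'a': at 17  → match P4@[20:21]
pos 22 'c': at 8 (via fail)
pos 23 'c': at 8 (via fail)
pos 24 'a': at 17  → match P4@[23:24]
pos 25 'a': at 6 (via fail)
pos 26 'b': at 7  → match P1@[25:26],P5@[26:26]
pos 27 'c': at 12 (via fail)
pos 28 'a': at 13  → match P4@[27:28]
pos 29 'b': at 7 (via fail)  → match P1@[28:29],P5@[29:29]
pos 30 'c': at 12 (via fail)
pos 31 'a': at 13  → match P4@[30:31]
pos 32 'c': at 14
pos 33 'a': at 15  → match P4@[32:33]
pos 34 'a': at 16  → match P3@[29:34]
pos 35 'b': at 7 (via fail)  → match P1@[34:35],P5@[35:35]
pos 36 'b': at 2 (via fail)  → match P5@[36:36]
pos 37 'c': at 3
pos 38 'a': at 13 (via fail)  → match P4@[37:38]
pos 39 'c': at 14
pos 40 'a': at 15  → match P4@[39:40]
pos 41 'a': at 16  → match P3@[36:41]
pos 42 'a': at 6 (via fail)
pos 43 'b': at 7  → match P1@[42:43],P5@[43:43]
pos 44 'a': at 6 (via fail)
pos 45 'c': at 8 (via fail)
pos 46 'a': at 17  → match P4@[45:46]
pos 47 'a': at 6 (via fail)
pos 48 'c': at 8 (via fail)
pos 49 'b': at 9  → match P5@[49:49]
pos 50 'c': at 10
pos 51 'a': at 13 (via fail)  → match P4@[50:51]
pos 52 'c': at 14
pos 53 'a': at 15  → match P4@[52:53]
pos 54 'a': at 16  → match P3@[49:54]
pos 55 'a': at 6 (via fail)
pos 56 'b': at 7  → match P1@[55:56],P5@[56:56]
pos 57 'a': at 6 (via fail)
pos 58 'c': at 8 (via fail)
pos 59 'c': at 8 (via fail)
pos 60 'a': at 17  → match P4@[59:60]
pos 61 'a': at 6 (via fail)
pos 62 'a': at 6 (via fail)
pos 63 'a': at 6 (via fail)
pos 64 'b': at 7  → match P1@[63:64],P5@[64:64]
pos 65 'b': at 2 (via fail)  → match P5@[65:65]

All matches (sorted): [[1,4],[2,1],[2,5],[3,5],[6,0],[6,5],[8,1],[8,5],[9,5],[11,4],[13,1],[13,5],[18,4],[21,4],[24,4],[26,1],[26,5],[28,4],[29,1],[29,5],[31,4],[33,4],[34,3],[35,1],[35,5],[36,5],[38,4],[40,4],[41,3],[43,1],[43,5],[46,4],[49,5],[51,4],[53,4],[54,3],[56,1],[56,5],[60,4],[64,1],[64,5],[65,5]]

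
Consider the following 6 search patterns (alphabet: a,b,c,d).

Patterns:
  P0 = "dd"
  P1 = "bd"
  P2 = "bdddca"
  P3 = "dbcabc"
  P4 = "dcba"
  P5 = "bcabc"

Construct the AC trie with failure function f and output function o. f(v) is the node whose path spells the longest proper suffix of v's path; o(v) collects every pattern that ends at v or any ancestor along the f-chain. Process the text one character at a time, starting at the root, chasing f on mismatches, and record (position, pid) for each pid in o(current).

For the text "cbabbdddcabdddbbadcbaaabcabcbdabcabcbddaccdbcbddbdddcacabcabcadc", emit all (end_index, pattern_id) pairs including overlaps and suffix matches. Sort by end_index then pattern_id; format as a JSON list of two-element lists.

Construct AC machine:
Trie (insert patterns):
  0='ε' goto b→3 d→1
  1='d' goto b→9 c→14 d→2
  2='dd' goto ·  ←P0
  3='b' goto c→17 d→4
  4='bd' goto d→5  ←P1
  5='bdd' goto d→6
  6='bddd' goto c→7
  7='bdddc' goto a→8
  8='bdddca' goto ·  ←P2
  9='db' goto c→10
  10='dbc' goto a→11
  11='dbca' goto b→12
  12='dbcab' goto c→13
  13='dbcabc' goto ·  ←P3
  14='dc' goto b→15
  15='dcb' goto a→16
  16='dcba' goto ·  ←P4
  17='bc' goto a→18
  18='bca' goto b→19
  19='bcab' goto c→20
  20='bcabc' goto ·  ←P5

BFS fail/out derivation:
  fail(1) 'd': from fail(0)=0 chase 'd': 0 ⇒ 0;  out=∅∪out(0)=∅
  fail(3) 'b': from fail(0)=0 chase 'b': 0 ⇒ 0;  out=∅∪out(0)=∅
  fail(2) 'dd': from fail(1)=0 chase 'd': 0 ⇒ 1;  out={0}∪out(1)={0}
  fail(4) 'bd': from fail(3)=0 chase 'd': 0 ⇒ 1;  out={1}∪out(1)={1}
  fail(9) 'db': from fail(1)=0 chase 'b': 0 ⇒ 3;  out=∅∪out(3)=∅
  fail(14) 'dc': from fail(1)=0 chase 'c': 0 ⇒ 0;  out=∅∪out(0)=∅
  fail(17) 'bc': from fail(3)=0 chase 'c': 0 ⇒ 0;  out=∅∪out(0)=∅
  fail(5) 'bdd': from fail(4)=1 chase 'd': 1 ⇒ 2;  out=∅∪out(2)={0}
  fail(10) 'dbc': from fail(9)=3 chase 'c': 3 ⇒ 17;  out=∅∪out(17)=∅
  fail(15) 'dcb': from fail(14)=0 chase 'b': 0 ⇒ 3;  out=∅∪out(3)=∅
  fail(18) 'bca': from fail(17)=0 chase 'a': 0 ⇒ 0;  out=∅∪out(0)=∅
  fail(6) 'bddd': from fail(5)=2 chase 'd': 2→1 ⇒ 2;  out=∅∪out(2)={0}
  fail(11) 'dbca': from fail(10)=17 chase 'a': 17 ⇒ 18;  out=∅∪out(18)=∅
  fail(16) 'dcba': from fail(15)=3 chase 'a': 3→0 ⇒ 0;  out={4}∪out(0)={4}
  fail(19) 'bcab': from fail(18)=0 chase 'b': 0 ⇒ 3;  out=∅∪out(3)=∅
  fail(7) 'bdddc': from fail(6)=2 chase 'c': 2→1 ⇒ 14;  out=∅∪out(14)=∅
  fail(12) 'dbcab': from fail(11)=18 chase 'b': 18 ⇒ 19;  out=∅∪out(19)=∅
  fail(20) 'bcabc': from fail(19)=3 chase 'c': 3 ⇒ 17;  out={5}∪out(17)={5}
  fail(8) 'bdddca': from fail(7)=14 chase 'a': 14→0 ⇒ 0;  out={2}∪out(0)={2}
  fail(13) 'dbcabc': from fail(12)=19 chase 'c': 19 ⇒ 20;  out={3}∪out(20)={3,5}

Run:
i=0 'c': node 0→0
i=1 'b': node 0→3
i=2 'a': node 3→0 (via fail)
i=3 'b': node 0→3
i=4 'b': node 3→3 (via fail)
i=5 'd': node 3→4  ** P1@[4:5]
i=6 'd': node 4→5  ** P0@[5:6]
i=7 'd': node 5→6  ** P0@[6:7]
i=8 'c': node 6→7
i=9 'a': node 7→8  ** P2@[4:9]
i=10 'b': node 8→3 (via fail)
i=11 'd': node 3→4  ** P1@[10:11]
i=12 'd': node 4→5  ** P0@[11:12]
i=13 'd': node 5→6  ** P0@[12:13]
i=14 'b': node 6→9 (via fail)
i=15 'b': node 9→3 (via fail)
i=16 'a': node 3→0 (via fail)
i=17 'd': node 0→1
i=18 'c': node 1→14
i=19 'b': node 14→15
i=20 'a': node 15→16  ** P4@[17:20]
i=21 'a': node 16→0 (via fail)
i=22 'a': node 0→0
i=23 'b': node 0→3
i=24 'c': node 3→17
i=25 'a': node 17→18
i=26 'b': node 18→19
i=27 'c': node 19→20  ** P5@[23:27]
i=28 'b': node 20→3 (via fail)
i=29 'd': node 3→4  ** P1@[28:29]
i=30 'a': node 4→0 (via fail)
i=31 'b': node 0→3
i=32 'c': node 3→17
i=33 'a': node 17→18
i=34 'b': node 18→19
i=35 'c': node 19→20  ** P5@[31:35]
i=36 'b': node 20→3 (via fail)
i=37 'd': node 3→4  ** P1@[36:37]
i=38 'd': node 4→5  ** P0@[37:38]
i=39 'a': node 5→0 (via fail)
i=40 'c': node 0→0
i=41 'c': node 0→0
i=42 'd': node 0→1
i=43 'b': node 1→9
i=44 'c': node 9→10
i=45 'b': node 10→3 (via fail)
i=46 'd': node 3→4  ** P1@[45:46]
i=47 'd': node 4→5  ** P0@[46:47]
i=48 'b': node 5→9 (via fail)
i=49 'd': node 9→4 (via fail)  ** P1@[48:49]
i=50 'd': node 4→5  ** P0@[49:50]
i=51 'd': node 5→6  ** P0@[50:51]
i=52 'c': node 6→7
i=53 'a': node 7→8  ** P2@[48:53]
i=54 'c': node 8→0 (via fail)
i=55 'a': node 0→0
i=56 'b': node 0→3
i=57 'c': node 3→17
i=58 'a': node 17→18
i=59 'b': node 18→19
i=60 'c': node 19→20  ** P5@[56:60]
i=61 'a': node 20→18 (via fail)
i=62 'd': node 18→1 (via fail)
i=63 'c': node 1→14

Matches: [[5,1],[6,0],[7,0],[9,2],[11,1],[12,0],[13,0],[20,4],[27,5],[29,1],[35,5],[37,1],[38,0],[46,1],[47,0],[49,1],[50,0],[51,0],[53,2],[60,5]]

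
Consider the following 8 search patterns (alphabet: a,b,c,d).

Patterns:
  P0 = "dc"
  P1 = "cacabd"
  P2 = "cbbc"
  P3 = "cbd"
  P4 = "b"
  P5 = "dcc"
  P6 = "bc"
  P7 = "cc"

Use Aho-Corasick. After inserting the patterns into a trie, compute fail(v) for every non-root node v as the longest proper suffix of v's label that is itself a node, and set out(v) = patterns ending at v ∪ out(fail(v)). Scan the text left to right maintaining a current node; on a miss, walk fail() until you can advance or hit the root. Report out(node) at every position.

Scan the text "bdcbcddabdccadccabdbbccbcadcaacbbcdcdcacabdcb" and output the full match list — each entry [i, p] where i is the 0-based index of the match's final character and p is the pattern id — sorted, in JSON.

Build:
Trie (insert patterns):
  0='ε' goto b→13 c→3 d→1
  1='d' goto c→2
  2='dc' goto c→14  [P0 ends]
  3='c' goto a→4 b→9 c→16
  4='ca' goto c→5
  5='cac' goto a→6
  6='caca' goto b→7
  7='cacab' goto d→8
  8='cacabd' goto ·  [P1 ends]
  9='cb' goto b→10 d→12
  10='cbb' goto c→11
  11='cbbc' goto ·  [P2 ends]
  12='cbd' goto ·  [P3 ends]
  13='b' goto c→15  [P4 ends]
  14='dcc' goto ·  [P5 ends]
  15='bc' goto ·  [P6 ends]
  16='cc' goto ·  [P7 ends]

Failure links (BFS by depth):
  fail(1) 'd': from fail(0)=0 chase 'd': 0 ⇒ 0;  out=∅∪out(0)=∅
  fail(3) 'c': from fail(0)=0 chase 'c': 0 ⇒ 0;  out=∅∪out(0)=∅
  fail(13) 'b': from fail(0)=0 chase 'b': 0 ⇒ 0;  out={4}∪out(0)={4}
  fail(2) 'dc': from fail(1)=0 chase 'c': 0 ⇒ 3;  out={0}∪out(3)={0}
  fail(4) 'ca': from fail(3)=0 chase 'a': 0 ⇒ 0;  out=∅∪out(0)=∅
  fail(9) 'cb': from fail(3)=0 chase 'b': 0 ⇒ 13;  out=∅∪out(13)={4}
  fail(15) 'bc': from fail(13)=0 chase 'c': 0 ⇒ 3;  out={6}∪out(3)={6}
  fail(16) 'cc': from fail(3)=0 chase 'c': 0 ⇒ 3;  out={7}∪out(3)={7}
  fail(5) 'cac': from fail(4)=0 chase 'c': 0 ⇒ 3;  out=∅∪out(3)=∅
  fail(10) 'cbb': from fail(9)=13 chase 'b': 13→0 ⇒ 13;  out=∅∪out(13)={4}
  fail(12) 'cbd': from fail(9)=13 chase 'd': 13→0 ⇒ 1;  out={3}∪out(1)={3}
  fail(14) 'dcc': from fail(2)=3 chase 'c': 3 ⇒ 16;  out={5}∪out(16)={5,7}
  fail(6) 'caca': from fail(5)=3 chase 'a': 3 ⇒ 4;  out=∅∪out(4)=∅
  fail(11) 'cbbc': from fail(10)=13 chase 'c': 13 ⇒ 15;  out={2}∪out(15)={2,6}
  fail(7) 'cacab': from fail(6)=4 chase 'b': 4→0 ⇒ 13;  out=∅∪out(13)={4}
  fail(8) 'cacabd': from fail(7)=13 chase 'd': 13→0 ⇒ 1;  out={1}∪out(1)={1}

Scan:
i=0 'b': node 0→13  ** P4@[0:0]
i=1 'd': node 13→1 ·f
i=2 'c': node 1→2  ** P0@[1:2]
i=3 'b': node 2→9 ·f  ** P4@[3:3]
i=4 'c': node 9→15 ·f  ** P6@[3:4]
i=5 'd': node 15→1 ·f
i=6 'd': node 1→1 ·f
i=7 'a': node 1→0 ·f
i=8 'b': node 0→13  ** P4@[8:8]
i=9 'd': node 13→1 ·f
i=10 'c': node 1→2  ** P0@[9:10]
i=11 'c': node 2→14  ** P5@[9:11],P7@[10:11]
i=12 'a': node 14→4 ·f
i=13 'd': node 4→1 ·f
i=14 'c': node 1→2  ** P0@[13:14]
i=15 'c': node 2→14  ** P5@[13:15],P7@[14:15]
i=16 'a': node 14→4 ·f
i=17 'b': node 4→13 ·f  ** P4@[17:17]
i=18 'd': node 13→1 ·f
i=19 'b': node 1→13 ·f  ** P4@[19:19]
i=20 'b': node 13→13 ·f  ** P4@[20:20]
i=21 'c': node 13→15  ** P6@[20:21]
i=22 'c': node 15→16 ·f  ** P7@[21:22]
i=23 'b': node 16→9 ·f  ** P4@[23:23]
i=24 'c': node 9→15 ·f  ** P6@[23:24]
i=25 'a': node 15→4 ·f
i=26 'd': node 4→1 ·f
i=27 'c': node 1→2  ** P0@[26:27]
i=28 'a': node 2→4 ·f
i=29 'a': node 4→0 ·f
i=30 'c': node 0→3
i=31 'b': node 3→9  ** P4@[31:31]
i=32 'b': node 9→10  ** P4@[32:32]
i=33 'c': node 10→11  ** P2@[30:33],P6@[32:33]
i=34 'd': node 11→1 ·f
i=35 'c': node 1→2  ** P0@[34:35]
i=36 'd': node 2→1 ·f
i=37 'c': node 1→2  ** P0@[36:37]
i=38 'a': node 2→4 ·f
i=39 'c': node 4→5
i=40 'a': node 5→6
i=41 'b': node 6→7  ** P4@[41:41]
i=42 'd': node 7→8  ** P1@[37:42]
i=43 'c': node 8→2 ·f  ** P0@[42:43]
i=44 'b': node 2→9 ·f  ** P4@[44:44]

Result: [[0,4],[2,0],[3,4],[4,6],[8,4],[10,0],[11,5],[11,7],[14,0],[15,5],[15,7],[17,4],[19,4],[20,4],[21,6],[22,7],[23,4],[24,6],[27,0],[31,4],[32,4],[33,2],[33,6],[35,0],[37,0],[41,4],[42,1],[43,0],[44,4]]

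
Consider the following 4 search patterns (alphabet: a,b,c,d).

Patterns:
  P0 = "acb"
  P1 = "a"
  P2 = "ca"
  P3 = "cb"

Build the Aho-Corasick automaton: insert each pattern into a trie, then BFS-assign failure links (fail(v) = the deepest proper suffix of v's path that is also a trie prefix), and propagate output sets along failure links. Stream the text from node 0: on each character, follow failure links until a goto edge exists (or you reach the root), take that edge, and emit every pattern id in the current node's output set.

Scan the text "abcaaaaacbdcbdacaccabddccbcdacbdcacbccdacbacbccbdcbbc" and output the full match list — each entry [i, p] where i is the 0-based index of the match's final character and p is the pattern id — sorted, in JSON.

Construct AC machine:
Trie (insert patterns):
  0='ε' goto a→1 c→4
  1='a' goto c→2  ←P1
  2='ac' goto b→3
  3='acb' goto ·  ←P0
  4='c' goto a→5 b→6
  5='ca' goto ·  ←P2
  6='cb' goto ·  ←P3

Failure links (BFS by depth):
  fail(1) 'a': from fail(0)=0 chase 'a': 0 ⇒ 0;  out={1}∪out(0)={1}
  fail(4) 'c': from fail(0)=0 chase 'c': 0 ⇒ 0;  out=∅∪out(0)=∅
  fail(2) 'ac': from fail(1)=0 chase 'c': 0 ⇒ 4;  out=∅∪out(4)=∅
  fail(5) 'ca': from fail(4)=0 chase 'a': 0 ⇒ 1;  out={2}∪out(1)={1,2}
  fail(6) 'cb': from fail(4)=0 chase 'b': 0 ⇒ 0;  out={3}∪out(0)={3}
  fail(3) 'acb': from fail(2)=4 chase 'b': 4 ⇒ 6;  out={0}∪out(6)={0,3}

Text stream:
i=0 'a': node 0→1  ** P1@[0:0]
i=1 'b': node 1→0 (fail-walked)
i=2 'c': node 0→4
i=3 'a': node 4→5  ** P1@[3:3],P2@[2:3]
i=4 'a': node 5→1 (fail-walked)  ** P1@[4:4]
i=5 'a': node 1→1 (fail-walked)  ** P1@[5:5]
i=6 'a': node 1→1 (fail-walked)  ** P1@[6:6]
i=7 'a': node 1→1 (fail-walked)  ** P1@[7:7]
i=8 'c': node 1→2
i=9 'b': node 2→3  ** P0@[7:9],P3@[8:9]
i=10 'd': node 3→0 (fail-walked)
i=11 'c': node 0→4
i=12 'b': node 4→6  ** P3@[11:12]
i=13 'd': node 6→0 (fail-walked)
i=14 'a': node 0→1  ** P1@[14:14]
i=15 'c': node 1→2
i=16 'a': node 2→5 (fail-walked)  ** P1@[16:16],P2@[15:16]
i=17 'c': node 5→2 (fail-walked)
i=18 'c': node 2→4 (fail-walked)
i=19 'a': node 4→5  ** P1@[19:19],P2@[18:19]
i=20 'b': node 5→0 (fail-walked)
i=21 'd': node 0→0
i=22 'd': node 0→0
i=23 'c': node 0→4
i=24 'c': node 4→4 (fail-walked)
i=25 'b': node 4→6  ** P3@[24:25]
i=26 'c': node 6→4 (fail-walked)
i=27 'd': node 4→0 (fail-walked)
i=28 'a': node 0→1  ** P1@[28:28]
i=29 'c': node 1→2
i=30 'b': node 2→3  ** P0@[28:30],P3@[29:30]
i=31 'd': node 3→0 (fail-walked)
i=32 'c': node 0→4
i=33 'a': node 4→5  ** P1@[33:33],P2@[32:33]
i=34 'c': node 5→2 (fail-walked)
i=35 'b': node 2→3  ** P0@[33:35],P3@[34:35]
i=36 'c': node 3→4 (fail-walked)
i=37 'c': node 4→4 (fail-walked)
i=38 'd': node 4→0 (fail-walked)
i=39 'a': node 0→1  ** P1@[39:39]
i=40 'c': node 1→2
i=41 'b': node 2→3  ** P0@[39:41],P3@[40:41]
i=42 'a': node 3→1 (fail-walked)  ** P1@[42:42]
i=43 'c': node 1→2
i=44 'b': node 2→3  ** P0@[42:44],P3@[43:44]
i=45 'c': node 3→4 (fail-walked)
i=46 'c': node 4→4 (fail-walked)
i=47 'b': node 4→6  ** P3@[46:47]
i=48 'd': node 6→0 (fail-walked)
i=49 'c': node 0→4
i=50 'b': node 4→6  ** P3@[49:50]
i=51 'b': node 6→0 (fail-walked)
i=52 'c': node 0→4

Result: [[0,1],[3,1],[3,2],[4,1],[5,1],[6,1],[7,1],[9,0],[9,3],[12,3],[14,1],[16,1],[16,2],[19,1],[19,2],[25,3],[28,1],[30,0],[30,3],[33,1],[33,2],[35,0],[35,3],[39,1],[41,0],[41,3],[42,1],[44,0],[44,3],[47,3],[50,3]]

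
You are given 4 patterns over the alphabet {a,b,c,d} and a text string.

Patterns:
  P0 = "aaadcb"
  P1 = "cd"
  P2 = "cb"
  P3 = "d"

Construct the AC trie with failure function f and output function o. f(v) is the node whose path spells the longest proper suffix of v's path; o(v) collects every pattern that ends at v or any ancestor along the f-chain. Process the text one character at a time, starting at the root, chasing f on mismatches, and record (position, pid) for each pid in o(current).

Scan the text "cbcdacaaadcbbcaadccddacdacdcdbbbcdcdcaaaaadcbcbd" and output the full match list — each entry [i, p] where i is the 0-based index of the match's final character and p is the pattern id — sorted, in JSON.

Build automaton:
Trie nodes:
  n0 'ε': a→1 c→7 d→10
  n1 'a': a→2
  n2 'aa': a→3
  n3 'aaa': d→4
  n4 'aaad': c→5
  n5 'aaadc': b→6
  n6 'aaadcb': ·  ←P0
  n7 'c': b→9 d→8
  n8 'cd': ·  ←P1
  n9 'cb': ·  ←P2
  n10 'd': ·  ←P3

BFS fail/out derivation:
  n1('a'): parent n0 fail=0; on 'a' 0 → fail=0;  out ∅∪∅=∅
  n7('c'): parent n0 fail=0; on 'c' 0 → fail=0;  out ∅∪∅=∅
  n10('d'): parent n0 fail=0; on 'd' 0 → fail=0;  out {3}∪∅={3}
  n2('aa'): parent n1 fail=0; on 'a' 0 → fail=1;  out ∅∪∅=∅
  n8('cd'): parent n7 fail=0; on 'd' 0 → fail=10;  out {1}∪{3}={1,3}
  n9('cb'): parent n7 fail=0; on 'b' 0 → fail=0;  out {2}∪∅={2}
  n3('aaa'): parent n2 fail=1; on 'a' 1 → fail=2;  out ∅∪∅=∅
  n4('aaad'): parent n3 fail=2; on 'd' 2→1→0 → fail=10;  out ∅∪{3}={3}
  n5('aaadc'): parent n4 fail=10; on 'c' 10→0 → fail=7;  out ∅∪∅=∅
  n6('aaadcb'): parent n5 fail=7; on 'b' 7 → fail=9;  out {0}∪{2}={0,2}

Run:
i=0 'c': node 0→7
i=1 'b': node 7→9  → match P2@[0:1]
i=2 'c': node 9→7 ·f
i=3 'd': node 7→8  → match P1@[2:3],P3@[3:3]
i=4 'a': node 8→1 ·f
i=5 'c': node 1→7 ·f
i=6 'a': node 7→1 ·f
i=7 'a': node 1→2
i=8 'a': node 2→3
i=9 'd': node 3→4  → match P3@[9:9]
i=10 'c': node 4→5
i=11 'b': node 5→6  → match P0@[6:11],P2@[10:11]
i=12 'b': node 6→0 ·f
i=13 'c': node 0→7
i=14 'a': node 7→1 ·f
i=15 'a': node 1→2
i=16 'd': node 2→10 ·f  → match P3@[16:16]
i=17 'c': node 10→7 ·f
i=18 'c': node 7→7 ·f
i=19 'd': node 7→8  → match P1@[18:19],P3@[19:19]
i=20 'd': node 8→10 ·f  → match P3@[20:20]
i=21 'a': node 10→1 ·f
i=22 'c': node 1→7 ·f
i=23 'd': node 7→8  → match P1@[22:23],P3@[23:23]
i=24 'a': node 8→1 ·f
i=25 'c': node 1→7 ·f
i=26 'd': node 7→8  → match P1@[25:26],P3@[26:26]
i=27 'c': node 8→7 ·f
i=28 'd': node 7→8  → match P1@[27:28],P3@[28:28]
i=29 'b': node 8→0 ·f
i=30 'b': node 0→0
i=31 'b': node 0→0
i=32 'c': node 0→7
i=33 'd': node 7→8  → match P1@[32:33],P3@[33:33]
i=34 'c': node 8→7 ·f
i=35 'd': node 7→8  → match P1@[34:35],P3@[35:35]
i=36 'c': node 8→7 ·f
i=37 'a': node 7→1 ·f
i=38 'a': node 1→2
i=39 'a': node 2→3
i=40 'a': node 3→3 ·f
i=41 'a': node 3→3 ·f
i=42 'd': node 3→4  → match P3@[42:42]
i=43 'c': node 4→5
i=44 'b': node 5→6  → match P0@[39:44],P2@[43:44]
i=45 'c': node 6→7 ·f
i=46 'b': node 7→9  → match P2@[45:46]
i=47 'd': node 9→10 ·f  → match P3@[47:47]

Result: [[1,2],[3,1],[3,3],[9,3],[11,0],[11,2],[16,3],[19,1],[19,3],[20,3],[23,1],[23,3],[26,1],[26,3],[28,1],[28,3],[33,1],[33,3],[35,1],[35,3],[42,3],[44,0],[44,2],[46,2],[47,3]]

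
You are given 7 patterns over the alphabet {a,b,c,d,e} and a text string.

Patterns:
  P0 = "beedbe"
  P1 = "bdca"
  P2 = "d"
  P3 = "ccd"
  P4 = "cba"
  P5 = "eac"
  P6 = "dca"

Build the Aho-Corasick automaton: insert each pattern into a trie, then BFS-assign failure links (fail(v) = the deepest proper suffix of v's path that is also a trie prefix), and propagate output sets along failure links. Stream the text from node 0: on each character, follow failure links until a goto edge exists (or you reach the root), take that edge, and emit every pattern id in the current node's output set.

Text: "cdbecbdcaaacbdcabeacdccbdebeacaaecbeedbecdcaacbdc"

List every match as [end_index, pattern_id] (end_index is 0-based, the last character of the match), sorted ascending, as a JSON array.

Build:
Trie nodes:
  n0 'ε': b→1 c→11 d→10 e→16
  n1 'b': d→7 e→2
  n2 'be': e→3
  n3 'bee': d→4
  n4 'beed': b→5
  n5 'beedb': e→6
  n6 'beedbe': ·  ←P0
  n7 'bd': c→8
  n8 'bdc': a→9
  n9 'bdca': ·  ←P1
  n10 'd': c→19  ←P2
  n11 'c': b→14 c→12
  n12 'cc': d→13
  n13 'ccd': ·  ←P3
  n14 'cb': a→15
  n15 'cba': ·  ←P4
  n16 'e': a→17
  n17 'ea': c→18
  n18 'eac': ·  ←P5
  n19 'dc': a→20
  n20 'dca': ·  ←P6

Failure links (BFS by depth):
  fail(1) 'b': from fail(0)=0 chase 'b': 0 ⇒ 0;  out=∅∪out(0)=∅
  fail(10) 'd': from fail(0)=0 chase 'd': 0 ⇒ 0;  out={2}∪out(0)={2}
  fail(11) 'c': from fail(0)=0 chase 'c': 0 ⇒ 0;  out=∅∪out(0)=∅
  fail(16) 'e': from fail(0)=0 chase 'e': 0 ⇒ 0;  out=∅∪out(0)=∅
  fail(2) 'be': from fail(1)=0 chase 'e': 0 ⇒ 16;  out=∅∪out(16)=∅
  fail(7) 'bd': from fail(1)=0 chase 'd': 0 ⇒ 10;  out=∅∪out(10)={2}
  fail(12) 'cc': from fail(11)=0 chase 'c': 0 ⇒ 11;  out=∅∪out(11)=∅
  fail(14) 'cb': from fail(11)=0 chase 'b': 0 ⇒ 1;  out=∅∪out(1)=∅
  fail(17) 'ea': from fail(16)=0 chase 'a': 0 ⇒ 0;  out=∅∪out(0)=∅
  fail(19) 'dc': from fail(10)=0 chase 'c': 0 ⇒ 11;  out=∅∪out(11)=∅
  fail(3) 'bee': from fail(2)=16 chase 'e': 16→0 ⇒ 16;  out=∅∪out(16)=∅
  fail(8) 'bdc': from fail(7)=10 chase 'c': 10 ⇒ 19;  out=∅∪out(19)=∅
  fail(13) 'ccd': from fail(12)=11 chase 'd': 11→0 ⇒ 10;  out={3}∪out(10)={2,3}
  fail(15) 'cba': from fail(14)=1 chase 'a': 1→0 ⇒ 0;  out={4}∪out(0)={4}
  fail(18) 'eac': from fail(17)=0 chase 'c': 0 ⇒ 11;  out={5}∪out(11)={5}
  fail(20) 'dca': from fail(19)=11 chase 'a': 11→0 ⇒ 0;  out={6}∪out(0)={6}
  fail(4) 'beed': from fail(3)=16 chase 'd': 16→0 ⇒ 10;  out=∅∪out(10)={2}
  fail(9) 'bdca': from fail(8)=19 chase 'a': 19 ⇒ 20;  out={1}∪out(20)={1,6}
  fail(5) 'beedb': from fail(4)=10 chase 'b': 10→0 ⇒ 1;  out=∅∪out(1)=∅
  fail(6) 'beedbe': from fail(5)=1 chase 'e': 1 ⇒ 2;  out={0}∪out(2)={0}

Scan:
i=0 'c': node 0→11
i=1 'd': node 11→10 (fail-walked)  emit P2@[1:1]
i=2 'b': node 10→1 (fail-walked)
i=3 'e': node 1→2
i=4 'c': node 2→11 (fail-walked)
i=5 'b': node 11→14
i=6 'd': node 14→7 (fail-walked)  emit P2@[6:6]
i=7 'c': node 7→8
i=8 'a': node 8→9  emit P1@[5:8],P6@[6:8]
i=9 'a': node 9→0 (fail-walked)
i=10 'a': node 0→0
i=11 'c': node 0→11
i=12 'b': node 11→14
i=13 'd': node 14→7 (fail-walked)  emit P2@[13:13]
i=14 'c': node 7→8
i=15 'a': node 8→9  emit P1@[12:15],P6@[13:15]
i=16 'b': node 9→1 (fail-walked)
i=17 'e': node 1→2
i=18 'a': node 2→17 (fail-walked)
i=19 'c': node 17→18  emit P5@[17:19]
i=20 'd': node 18→10 (fail-walked)  emit P2@[20:20]
i=21 'c': node 10→19
i=22 'c': node 19→12 (fail-walked)
i=23 'b': node 12→14 (fail-walked)
i=24 'd': node 14→7 (fail-walked)  emit P2@[24:24]
i=25 'e': node 7→16 (fail-walked)
i=26 'b': node 16→1 (fail-walked)
i=27 'e': node 1→2
i=28 'a': node 2→17 (fail-walked)
i=29 'c': node 17→18  emit P5@[27:29]
i=30 'a': node 18→0 (fail-walked)
i=31 'a': node 0→0
i=32 'e': node 0→16
i=33 'c': node 16→11 (fail-walked)
i=34 'b': node 11→14
i=35 'e': node 14→2 (fail-walked)
i=36 'e': node 2→3
i=37 'd': node 3→4  emit P2@[37:37]
i=38 'b': node 4→5
i=39 'e': node 5→6  emit P0@[34:39]
i=40 'c': node 6→11 (fail-walked)
i=41 'd': node 11→10 (fail-walked)  emit P2@[41:41]
i=42 'c': node 10→19
i=43 'a': node 19→20  emit P6@[41:43]
i=44 'a': node 20→0 (fail-walked)
i=45 'c': node 0→11
i=46 'b': node 11→14
i=47 'd': node 14→7 (fail-walked)  emit P2@[47:47]
i=48 'c': node 7→8

Result: [[1,2],[6,2],[8,1],[8,6],[13,2],[15,1],[15,6],[19,5],[20,2],[24,2],[29,5],[37,2],[39,0],[41,2],[43,6],[47,2]]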